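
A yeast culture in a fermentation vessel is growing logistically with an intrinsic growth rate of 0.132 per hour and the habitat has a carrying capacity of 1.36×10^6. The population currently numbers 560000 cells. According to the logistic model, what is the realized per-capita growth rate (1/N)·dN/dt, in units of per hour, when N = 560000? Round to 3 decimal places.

(1/N)·dN/dt = r(1 − N/K) = 0.132 × (1 − 560000/1.36×10^6).
= 0.132 × 0.58824 = 0.077647.

0.078 per hour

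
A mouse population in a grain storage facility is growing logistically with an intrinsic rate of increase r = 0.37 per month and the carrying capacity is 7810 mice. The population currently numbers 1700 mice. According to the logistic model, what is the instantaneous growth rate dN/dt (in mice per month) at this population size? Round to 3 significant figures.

492 mice per month

dN/dt = rN(1 − N/K) = 0.37 × 1700 × (1 − 1700/7810).
1 − 1700/7810 = 0.78233; dN/dt = 0.37 × 1700 × 0.78233 = 492.09.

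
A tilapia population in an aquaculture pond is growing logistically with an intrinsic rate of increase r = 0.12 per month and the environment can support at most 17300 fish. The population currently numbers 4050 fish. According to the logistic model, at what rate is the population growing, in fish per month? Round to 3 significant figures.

dN/dt = rN(1 − N/K) = 0.12 × 4050 × (1 − 4050/17300).
1 − 4050/17300 = 0.7659; dN/dt = 0.12 × 4050 × 0.7659 = 372.23.

372 fish per month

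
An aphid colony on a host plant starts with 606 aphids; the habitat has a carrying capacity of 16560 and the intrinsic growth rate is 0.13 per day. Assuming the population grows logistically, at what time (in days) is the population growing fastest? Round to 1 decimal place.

25.2 days

Logistic growth is fastest at N = K/2 = 8280.
A = (K − N₀)/N₀ = 26.327. Set K/(1 + A·e^(−rt)) = K/2 → A·e^(−rt) = 1.
e^(−0.13t) = 1/26.327 = 0.0379842, so t = ln(26.327)/0.13 = 3.2706/0.13 = 25.158.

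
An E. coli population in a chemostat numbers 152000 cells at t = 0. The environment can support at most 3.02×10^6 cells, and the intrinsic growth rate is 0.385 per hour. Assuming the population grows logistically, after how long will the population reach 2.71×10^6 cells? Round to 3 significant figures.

A = (K − N₀)/N₀ = (3.02×10^6 − 152000)/152000 = 18.868.
Solve 3.02×10^6/(1 + 18.868·e^(−0.385t)) = 2.71×10^6: 1 + 18.868·e^(−0.385t) = 1.1144, so e^(−0.385t) = 0.00606257.
−0.385·t = ln(0.00606257) = -5.1056, so t = 5.1056/0.385 = 13.261.

13.3 hours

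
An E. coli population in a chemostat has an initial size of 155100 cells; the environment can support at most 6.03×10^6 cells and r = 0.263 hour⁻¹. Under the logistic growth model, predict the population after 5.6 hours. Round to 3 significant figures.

623000 cells

A = (K − N₀)/N₀ = (6.03×10^6 − 155100)/155100 = 37.878.
N(t) = K/(1 + A·e^(−rt)) = 6.03×10^6/(1 + 37.878×e^(−0.263×5.6)).
e^(−1.473) = 0.22928; denominator = 1 + 37.878×0.22928 = 9.6848.
N = 6.03×10^6/9.6848 = 622625.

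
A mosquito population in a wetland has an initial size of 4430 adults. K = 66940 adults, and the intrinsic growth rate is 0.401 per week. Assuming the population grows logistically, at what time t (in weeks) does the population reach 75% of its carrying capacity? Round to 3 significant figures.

9.34 weeks

A = (K − N₀)/N₀ = (66940 − 4430)/4430 = 14.111.
Solve 66940/(1 + 14.111·e^(−0.401t)) = 50205: 1 + 14.111·e^(−0.401t) = 1.3333, so e^(−0.401t) = 0.0236229.
−0.401·t = ln(0.0236229) = -3.7455, so t = 3.7455/0.401 = 9.3405.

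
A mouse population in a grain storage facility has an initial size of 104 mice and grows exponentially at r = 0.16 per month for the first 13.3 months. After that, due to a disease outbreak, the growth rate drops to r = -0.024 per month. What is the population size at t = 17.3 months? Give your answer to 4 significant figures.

Phase 1: N(13.3) = 104·e^(0.16×13.3) = 104·e^2.128 = 873.398.
Phase 2 runs for 17.3 − 13.3 = 4 months at r = -0.024.
N(17.3) = 873.398·e^(-0.024×4) = 873.398·e^-0.096 = 793.45.

793.5 mice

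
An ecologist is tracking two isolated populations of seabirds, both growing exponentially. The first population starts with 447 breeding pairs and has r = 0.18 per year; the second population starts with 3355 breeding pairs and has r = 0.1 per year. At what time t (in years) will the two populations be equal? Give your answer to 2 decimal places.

25.20 years

Set 447·e^(0.18t) = 3355·e^(0.1t).
e^((0.18 − 0.1)t) = 3355/447 → e^(0.08·t) = 7.5056.
0.08·t = ln(7.5056) = 2.0156, so t = 2.0156/0.08 = 25.196.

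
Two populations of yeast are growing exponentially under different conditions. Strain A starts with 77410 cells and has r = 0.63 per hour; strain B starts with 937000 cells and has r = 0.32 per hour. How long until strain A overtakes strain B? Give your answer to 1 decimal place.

Set 77410·e^(0.63t) = 937000·e^(0.32t).
e^((0.63 − 0.32)t) = 937000/77410 → e^(0.31·t) = 12.104.
0.31·t = ln(12.104) = 2.4936, so t = 2.4936/0.31 = 8.0438.

8.0 hours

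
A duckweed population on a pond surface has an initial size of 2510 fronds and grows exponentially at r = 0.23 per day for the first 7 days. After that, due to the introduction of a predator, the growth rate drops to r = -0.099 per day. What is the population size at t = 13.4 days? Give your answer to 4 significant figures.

6664 fronds

Phase 1: N(7) = 2510·e^(0.23×7) = 2510·e^1.61 = 12557.1.
Phase 2 runs for 13.4 − 7 = 6.4 days at r = -0.099.
N(13.4) = 12557.1·e^(-0.099×6.4) = 12557.1·e^-0.6336 = 6663.75.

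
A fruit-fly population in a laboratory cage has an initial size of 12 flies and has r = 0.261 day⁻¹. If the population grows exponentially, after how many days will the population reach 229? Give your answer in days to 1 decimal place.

Set N₀·e^(rt) = 229: e^(0.261·t) = 229/12 = 19.083.
0.261·t = ln(19.083) = 2.9488, so t = 2.9488/0.261 = 11.298.

11.3 days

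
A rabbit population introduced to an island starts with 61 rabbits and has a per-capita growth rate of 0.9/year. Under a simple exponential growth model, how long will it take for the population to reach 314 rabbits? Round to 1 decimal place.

1.8 years

Set N₀·e^(rt) = 314: e^(0.9·t) = 314/61 = 5.1475.
0.9·t = ln(5.1475) = 1.6385, so t = 1.6385/0.9 = 1.8206.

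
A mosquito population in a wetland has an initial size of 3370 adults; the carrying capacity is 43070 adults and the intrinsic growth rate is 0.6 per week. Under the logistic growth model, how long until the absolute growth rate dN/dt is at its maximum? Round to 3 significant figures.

Logistic growth is fastest at N = K/2 = 21535.
A = (K − N₀)/N₀ = 11.78. Set K/(1 + A·e^(−rt)) = K/2 → A·e^(−rt) = 1.
e^(−0.6t) = 1/11.78 = 0.0848866, so t = ln(11.78)/0.6 = 2.4664/0.6 = 4.1107.

4.11 weeks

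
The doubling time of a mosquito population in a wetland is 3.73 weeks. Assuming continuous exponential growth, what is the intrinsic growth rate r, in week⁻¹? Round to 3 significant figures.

r = ln(2)/t_d = 0.6931/3.73 = 0.18583.

0.186 per week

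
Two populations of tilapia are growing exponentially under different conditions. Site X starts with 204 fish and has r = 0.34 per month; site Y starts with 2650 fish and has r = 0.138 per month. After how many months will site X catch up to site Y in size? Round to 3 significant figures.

Set 204·e^(0.34t) = 2650·e^(0.138t).
e^((0.34 − 0.138)t) = 2650/204 → e^(0.202·t) = 12.99.
0.202·t = ln(12.99) = 2.5642, so t = 2.5642/0.202 = 12.694.

12.7 months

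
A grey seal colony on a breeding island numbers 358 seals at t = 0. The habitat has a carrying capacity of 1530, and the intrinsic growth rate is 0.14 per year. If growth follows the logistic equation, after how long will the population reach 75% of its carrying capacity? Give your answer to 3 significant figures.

A = (K − N₀)/N₀ = (1530 − 358)/358 = 3.2737.
Solve 1530/(1 + 3.2737·e^(−0.14t)) = 1147.5: 1 + 3.2737·e^(−0.14t) = 1.3333, so e^(−0.14t) = 0.10182.
−0.14·t = ln(0.10182) = -2.2845, so t = 2.2845/0.14 = 16.318.

16.3 years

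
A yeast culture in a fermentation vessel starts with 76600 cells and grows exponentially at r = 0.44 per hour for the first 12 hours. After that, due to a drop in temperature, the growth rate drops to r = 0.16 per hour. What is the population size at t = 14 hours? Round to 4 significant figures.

20710000 cells

Phase 1: N(12) = 76600·e^(0.44×12) = 76600·e^5.28 = 1.504193×10^7.
Phase 2 runs for 14 − 12 = 2 hours at r = 0.16.
N(14) = 1.504193×10^7·e^(0.16×2) = 1.504193×10^7·e^0.32 = 2.071466×10^7.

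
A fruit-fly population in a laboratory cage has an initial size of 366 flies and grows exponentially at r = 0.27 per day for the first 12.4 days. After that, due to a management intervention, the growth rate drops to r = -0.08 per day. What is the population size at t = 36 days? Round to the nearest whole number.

Phase 1: N(12.4) = 366·e^(0.27×12.4) = 366·e^3.348 = 10411.2.
Phase 2 runs for 36 − 12.4 = 23.6 days at r = -0.08.
N(36) = 10411.2·e^(-0.08×23.6) = 10411.2·e^-1.888 = 1575.98.

1576 flies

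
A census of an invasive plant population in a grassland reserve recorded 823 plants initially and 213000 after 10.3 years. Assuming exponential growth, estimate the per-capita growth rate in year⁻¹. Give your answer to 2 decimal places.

From N(t) = N₀·e^(rt): e^(r·10.3) = 213000/823 = 258.81.
r·10.3 = ln(258.81) = 5.5561, so r = 5.5561/10.3 = 0.53943.

0.54 per year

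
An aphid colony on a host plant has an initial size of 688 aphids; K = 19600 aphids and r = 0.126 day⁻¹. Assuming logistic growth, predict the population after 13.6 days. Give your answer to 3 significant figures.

A = (K − N₀)/N₀ = (19600 − 688)/688 = 27.488.
N(t) = K/(1 + A·e^(−rt)) = 19600/(1 + 27.488×e^(−0.126×13.6)).
e^(−1.714) = 0.18022; denominator = 1 + 27.488×0.18022 = 5.9538.
N = 19600/5.9538 = 3291.99.

3290 aphids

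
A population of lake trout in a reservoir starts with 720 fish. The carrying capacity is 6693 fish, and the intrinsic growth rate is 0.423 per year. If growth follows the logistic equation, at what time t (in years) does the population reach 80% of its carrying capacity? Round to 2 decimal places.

A = (K − N₀)/N₀ = (6693 − 720)/720 = 8.2958.
Solve 6693/(1 + 8.2958·e^(−0.423t)) = 5354.4: 1 + 8.2958·e^(−0.423t) = 1.25, so e^(−0.423t) = 0.0301356.
−0.423·t = ln(0.0301356) = -3.502, so t = 3.502/0.423 = 8.2791.

8.28 years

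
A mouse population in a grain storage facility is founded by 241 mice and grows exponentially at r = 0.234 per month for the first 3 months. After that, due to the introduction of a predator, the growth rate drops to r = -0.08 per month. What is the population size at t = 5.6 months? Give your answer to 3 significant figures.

Phase 1: N(3) = 241·e^(0.234×3) = 241·e^0.702 = 486.286.
Phase 2 runs for 5.6 − 3 = 2.6 months at r = -0.08.
N(5.6) = 486.286·e^(-0.08×2.6) = 486.286·e^-0.208 = 394.965.

395 mice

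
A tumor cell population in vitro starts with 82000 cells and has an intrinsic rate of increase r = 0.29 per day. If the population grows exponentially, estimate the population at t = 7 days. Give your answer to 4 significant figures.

624400 cells

N(t) = N₀·e^(rt) = 82000 × e^(0.29×7) = 82000 × e^2.03.
e^2.03 ≈ 7.6141, so N ≈ 82000 × 7.6141 = 624355.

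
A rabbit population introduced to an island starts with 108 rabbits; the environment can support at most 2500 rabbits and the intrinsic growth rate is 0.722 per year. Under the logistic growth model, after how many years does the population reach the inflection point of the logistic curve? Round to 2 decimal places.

Logistic growth is fastest at N = K/2 = 1250.
A = (K − N₀)/N₀ = 22.148. Set K/(1 + A·e^(−rt)) = K/2 → A·e^(−rt) = 1.
e^(−0.722t) = 1/22.148 = 0.0451505, so t = ln(22.148)/0.722 = 3.0978/0.722 = 4.2905.

4.29 years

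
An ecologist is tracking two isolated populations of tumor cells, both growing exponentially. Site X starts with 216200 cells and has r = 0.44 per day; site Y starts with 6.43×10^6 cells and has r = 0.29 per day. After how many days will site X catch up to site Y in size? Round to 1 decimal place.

22.6 days

Set 216200·e^(0.44t) = 6.43×10^6·e^(0.29t).
e^((0.44 − 0.29)t) = 6.43×10^6/216200 → e^(0.15·t) = 29.741.
0.15·t = ln(29.741) = 3.3925, so t = 3.3925/0.15 = 22.617.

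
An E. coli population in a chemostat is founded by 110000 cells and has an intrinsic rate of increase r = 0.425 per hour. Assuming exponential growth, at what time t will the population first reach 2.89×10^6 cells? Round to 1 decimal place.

7.7 hours

Set N₀·e^(rt) = 2.89×10^6: e^(0.425·t) = 2.89×10^6/110000 = 26.273.
0.425·t = ln(26.273) = 3.2685, so t = 3.2685/0.425 = 7.6907.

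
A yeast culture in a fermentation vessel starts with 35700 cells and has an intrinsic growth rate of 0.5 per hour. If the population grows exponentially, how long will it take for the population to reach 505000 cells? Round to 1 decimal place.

Set N₀·e^(rt) = 505000: e^(0.5·t) = 505000/35700 = 14.146.
0.5·t = ln(14.146) = 2.6494, so t = 2.6494/0.5 = 5.2988.

5.3 hours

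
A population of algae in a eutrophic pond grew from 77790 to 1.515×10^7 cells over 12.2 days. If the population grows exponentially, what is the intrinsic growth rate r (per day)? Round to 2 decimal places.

From N(t) = N₀·e^(rt): e^(r·12.2) = 1.515×10^7/77790 = 194.76.
r·12.2 = ln(194.76) = 5.2717, so r = 5.2717/12.2 = 0.43211.

0.43 per day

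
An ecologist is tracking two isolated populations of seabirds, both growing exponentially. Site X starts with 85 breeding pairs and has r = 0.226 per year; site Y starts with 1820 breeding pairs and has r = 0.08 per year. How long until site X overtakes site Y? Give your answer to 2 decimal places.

Set 85·e^(0.226t) = 1820·e^(0.08t).
e^((0.226 − 0.08)t) = 1820/85 → e^(0.146·t) = 21.412.
0.146·t = ln(21.412) = 3.0639, so t = 3.0639/0.146 = 20.986.

20.99 years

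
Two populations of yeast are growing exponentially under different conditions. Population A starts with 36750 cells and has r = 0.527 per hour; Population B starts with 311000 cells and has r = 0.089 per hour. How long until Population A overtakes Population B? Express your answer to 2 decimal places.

4.88 hours

Set 36750·e^(0.527t) = 311000·e^(0.089t).
e^((0.527 − 0.089)t) = 311000/36750 → e^(0.438·t) = 8.4626.
0.438·t = ln(8.4626) = 2.1357, so t = 2.1357/0.438 = 4.8759.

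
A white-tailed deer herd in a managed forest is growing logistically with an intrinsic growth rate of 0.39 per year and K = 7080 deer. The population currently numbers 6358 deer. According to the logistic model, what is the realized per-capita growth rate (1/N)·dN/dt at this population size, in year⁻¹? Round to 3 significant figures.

(1/N)·dN/dt = r(1 − N/K) = 0.39 × (1 − 6358/7080).
= 0.39 × 0.10198 = 0.039771.

0.0398 per year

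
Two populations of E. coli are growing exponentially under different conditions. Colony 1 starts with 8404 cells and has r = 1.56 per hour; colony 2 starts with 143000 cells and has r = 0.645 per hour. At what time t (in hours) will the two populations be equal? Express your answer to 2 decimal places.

Set 8404·e^(1.56t) = 143000·e^(0.645t).
e^((1.56 − 0.645)t) = 143000/8404 → e^(0.915·t) = 17.016.
0.915·t = ln(17.016) = 2.8341, so t = 2.8341/0.915 = 3.0974.

3.10 hours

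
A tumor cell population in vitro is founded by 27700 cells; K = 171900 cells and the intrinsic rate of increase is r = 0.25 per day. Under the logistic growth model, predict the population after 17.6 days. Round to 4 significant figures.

161600 cells

A = (K − N₀)/N₀ = (171900 − 27700)/27700 = 5.2058.
N(t) = K/(1 + A·e^(−rt)) = 171900/(1 + 5.2058×e^(−0.25×17.6)).
e^(−4.4) = 0.012277; denominator = 1 + 5.2058×0.012277 = 1.0639.
N = 171900/1.0639 = 161573.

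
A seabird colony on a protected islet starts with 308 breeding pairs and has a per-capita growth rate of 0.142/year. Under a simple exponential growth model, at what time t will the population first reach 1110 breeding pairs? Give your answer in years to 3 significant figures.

Set N₀·e^(rt) = 1110: e^(0.142·t) = 1110/308 = 3.6039.
0.142·t = ln(3.6039) = 1.282, so t = 1.282/0.142 = 9.0283.

9.03 years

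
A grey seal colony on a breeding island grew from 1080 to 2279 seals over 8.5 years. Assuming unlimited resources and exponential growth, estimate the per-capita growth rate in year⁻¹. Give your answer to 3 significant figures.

From N(t) = N₀·e^(rt): e^(r·8.5) = 2279/1080 = 2.1102.
r·8.5 = ln(2.1102) = 0.74678, so r = 0.74678/8.5 = 0.087856.

0.0879 per year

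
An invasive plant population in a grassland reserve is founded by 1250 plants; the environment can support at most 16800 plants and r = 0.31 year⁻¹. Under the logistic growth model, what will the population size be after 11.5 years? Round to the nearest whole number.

A = (K − N₀)/N₀ = (16800 − 1250)/1250 = 12.44.
N(t) = K/(1 + A·e^(−rt)) = 16800/(1 + 12.44×e^(−0.31×11.5)).
e^(−3.565) = 0.028297; denominator = 1 + 12.44×0.028297 = 1.352.
N = 16800/1.352 = 12425.9.

12426 plants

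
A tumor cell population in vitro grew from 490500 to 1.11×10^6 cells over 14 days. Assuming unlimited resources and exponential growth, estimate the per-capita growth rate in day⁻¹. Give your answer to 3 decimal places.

From N(t) = N₀·e^(rt): e^(r·14) = 1.11×10^6/490500 = 2.263.
r·14 = ln(2.263) = 0.81669, so r = 0.81669/14 = 0.058335.

0.058 per day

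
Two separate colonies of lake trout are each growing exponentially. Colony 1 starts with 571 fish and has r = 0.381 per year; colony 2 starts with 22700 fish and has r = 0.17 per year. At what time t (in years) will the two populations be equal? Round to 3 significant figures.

Set 571·e^(0.381t) = 22700·e^(0.17t).
e^((0.381 − 0.17)t) = 22700/571 → e^(0.211·t) = 39.755.
0.211·t = ln(39.755) = 3.6827, so t = 3.6827/0.211 = 17.454.

17.5 years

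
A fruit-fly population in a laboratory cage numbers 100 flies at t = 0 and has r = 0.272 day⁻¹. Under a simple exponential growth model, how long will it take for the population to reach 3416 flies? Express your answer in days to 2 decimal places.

12.98 days

Set N₀·e^(rt) = 3416: e^(0.272·t) = 3416/100 = 34.16.
0.272·t = ln(34.16) = 3.5311, so t = 3.5311/0.272 = 12.982.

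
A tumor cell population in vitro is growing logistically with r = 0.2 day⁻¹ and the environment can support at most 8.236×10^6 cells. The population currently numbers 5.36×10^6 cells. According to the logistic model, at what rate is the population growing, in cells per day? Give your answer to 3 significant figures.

374000 cells per day

dN/dt = rN(1 − N/K) = 0.2 × 5.36×10^6 × (1 − 5.36×10^6/8.236×10^6).
1 − 5.36×10^6/8.236×10^6 = 0.3492; dN/dt = 0.2 × 5.36×10^6 × 0.3492 = 3.74341×10^5.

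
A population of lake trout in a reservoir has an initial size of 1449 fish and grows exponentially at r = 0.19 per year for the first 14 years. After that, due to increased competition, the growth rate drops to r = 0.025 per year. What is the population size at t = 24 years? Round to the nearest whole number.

Phase 1: N(14) = 1449·e^(0.19×14) = 1449·e^2.66 = 20715.3.
Phase 2 runs for 24 − 14 = 10 years at r = 0.025.
N(24) = 20715.3·e^(0.025×10) = 20715.3·e^0.25 = 26599.

26599 fish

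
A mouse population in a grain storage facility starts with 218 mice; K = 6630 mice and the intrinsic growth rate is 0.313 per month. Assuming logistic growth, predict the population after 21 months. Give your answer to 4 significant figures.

6368 mice

A = (K − N₀)/N₀ = (6630 − 218)/218 = 29.413.
N(t) = K/(1 + A·e^(−rt)) = 6630/(1 + 29.413×e^(−0.313×21)).
e^(−6.573) = 0.0013976; denominator = 1 + 29.413×0.0013976 = 1.0411.
N = 6630/1.0411 = 6368.22.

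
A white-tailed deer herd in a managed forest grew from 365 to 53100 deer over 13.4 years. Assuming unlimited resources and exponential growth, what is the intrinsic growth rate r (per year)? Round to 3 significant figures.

0.372 per year

From N(t) = N₀·e^(rt): e^(r·13.4) = 53100/365 = 145.48.
r·13.4 = ln(145.48) = 4.98, so r = 4.98/13.4 = 0.37164.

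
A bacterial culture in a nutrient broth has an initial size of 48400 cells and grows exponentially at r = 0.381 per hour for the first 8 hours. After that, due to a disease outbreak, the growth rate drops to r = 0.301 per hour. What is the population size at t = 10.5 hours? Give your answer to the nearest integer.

Phase 1: N(8) = 48400·e^(0.381×8) = 48400·e^3.048 = 1.019941×10^6.
Phase 2 runs for 10.5 − 8 = 2.5 hours at r = 0.301.
N(10.5) = 1.019941×10^6·e^(0.301×2.5) = 1.019941×10^6·e^0.7525 = 2.164619×10^6.

2164619 cells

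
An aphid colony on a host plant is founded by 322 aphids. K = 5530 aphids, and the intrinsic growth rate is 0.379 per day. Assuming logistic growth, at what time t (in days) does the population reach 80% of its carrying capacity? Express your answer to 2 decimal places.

11.00 days

A = (K − N₀)/N₀ = (5530 − 322)/322 = 16.174.
Solve 5530/(1 + 16.174·e^(−0.379t)) = 4424: 1 + 16.174·e^(−0.379t) = 1.25, so e^(−0.379t) = 0.015457.
−0.379·t = ln(0.015457) = -4.1697, so t = 4.1697/0.379 = 11.002.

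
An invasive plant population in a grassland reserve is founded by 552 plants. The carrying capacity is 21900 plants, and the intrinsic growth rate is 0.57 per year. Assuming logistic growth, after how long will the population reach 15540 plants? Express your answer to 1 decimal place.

8.0 years

A = (K − N₀)/N₀ = (21900 − 552)/552 = 38.674.
Solve 21900/(1 + 38.674·e^(−0.57t)) = 15540: 1 + 38.674·e^(−0.57t) = 1.4093, so e^(−0.57t) = 0.0105825.
−0.57·t = ln(0.0105825) = -4.5486, so t = 4.5486/0.57 = 7.9799.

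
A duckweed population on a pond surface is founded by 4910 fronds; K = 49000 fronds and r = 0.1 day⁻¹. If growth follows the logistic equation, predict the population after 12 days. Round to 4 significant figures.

A = (K − N₀)/N₀ = (49000 − 4910)/4910 = 8.9796.
N(t) = K/(1 + A·e^(−rt)) = 49000/(1 + 8.9796×e^(−0.1×12)).
e^(−1.2) = 0.30119; denominator = 1 + 8.9796×0.30119 = 3.7046.
N = 49000/3.7046 = 13226.8.

13230 fronds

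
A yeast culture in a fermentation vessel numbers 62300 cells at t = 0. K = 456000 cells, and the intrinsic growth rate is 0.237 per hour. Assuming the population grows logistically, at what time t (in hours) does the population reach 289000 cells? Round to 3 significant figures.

A = (K − N₀)/N₀ = (456000 − 62300)/62300 = 6.3194.
Solve 456000/(1 + 6.3194·e^(−0.237t)) = 289000: 1 + 6.3194·e^(−0.237t) = 1.5779, so e^(−0.237t) = 0.0914411.
−0.237·t = ln(0.0914411) = -2.3921, so t = 2.3921/0.237 = 10.093.

10.1 hours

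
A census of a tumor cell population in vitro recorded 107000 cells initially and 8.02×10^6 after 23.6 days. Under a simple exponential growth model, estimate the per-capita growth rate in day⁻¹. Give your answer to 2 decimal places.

0.18 per day

From N(t) = N₀·e^(rt): e^(r·23.6) = 8.02×10^6/107000 = 74.953.
r·23.6 = ln(74.953) = 4.3169, so r = 4.3169/23.6 = 0.18292.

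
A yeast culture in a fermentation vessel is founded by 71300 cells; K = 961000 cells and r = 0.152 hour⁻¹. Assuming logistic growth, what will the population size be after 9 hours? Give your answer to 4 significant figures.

A = (K − N₀)/N₀ = (961000 − 71300)/71300 = 12.478.
N(t) = K/(1 + A·e^(−rt)) = 961000/(1 + 12.478×e^(−0.152×9)).
e^(−1.368) = 0.25462; denominator = 1 + 12.478×0.25462 = 4.1772.
N = 961000/4.1772 = 230061.

230100 cells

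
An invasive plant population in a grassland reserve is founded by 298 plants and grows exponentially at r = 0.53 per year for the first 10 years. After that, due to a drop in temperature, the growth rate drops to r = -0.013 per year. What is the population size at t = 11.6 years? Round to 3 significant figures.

Phase 1: N(10) = 298·e^(0.53×10) = 298·e^5.3 = 59700.4.
Phase 2 runs for 11.6 − 10 = 1.6 years at r = -0.013.
N(11.6) = 59700.4·e^(-0.013×1.6) = 59700.4·e^-0.0208 = 58471.4.

58500 plants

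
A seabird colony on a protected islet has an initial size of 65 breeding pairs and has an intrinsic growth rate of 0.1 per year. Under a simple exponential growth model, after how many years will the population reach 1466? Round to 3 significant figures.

Set N₀·e^(rt) = 1466: e^(0.1·t) = 1466/65 = 22.554.
0.1·t = ln(22.554) = 3.1159, so t = 3.1159/0.1 = 31.159.

31.2 years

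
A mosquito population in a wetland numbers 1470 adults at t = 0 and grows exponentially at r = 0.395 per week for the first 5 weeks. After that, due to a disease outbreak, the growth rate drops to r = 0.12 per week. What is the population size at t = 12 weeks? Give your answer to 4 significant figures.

24540 adults

Phase 1: N(5) = 1470·e^(0.395×5) = 1470·e^1.975 = 10593.7.
Phase 2 runs for 12 − 5 = 7 weeks at r = 0.12.
N(12) = 10593.7·e^(0.12×7) = 10593.7·e^0.84 = 24539.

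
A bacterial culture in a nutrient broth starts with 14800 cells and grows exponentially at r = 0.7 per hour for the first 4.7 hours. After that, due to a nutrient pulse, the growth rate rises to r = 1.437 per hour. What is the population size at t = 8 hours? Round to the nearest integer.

Phase 1: N(4.7) = 14800·e^(0.7×4.7) = 14800·e^3.29 = 397274.
Phase 2 runs for 8 − 4.7 = 3.3 hours at r = 1.437.
N(8) = 397274·e^(1.437×3.3) = 397274·e^4.742 = 4.555735×10^7.

45557347 cells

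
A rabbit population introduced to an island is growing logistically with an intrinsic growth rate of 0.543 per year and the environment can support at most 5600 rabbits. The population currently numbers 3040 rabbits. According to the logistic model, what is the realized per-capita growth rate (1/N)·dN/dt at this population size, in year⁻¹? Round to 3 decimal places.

0.248 per year

(1/N)·dN/dt = r(1 − N/K) = 0.543 × (1 − 3040/5600).
= 0.543 × 0.45714 = 0.24823.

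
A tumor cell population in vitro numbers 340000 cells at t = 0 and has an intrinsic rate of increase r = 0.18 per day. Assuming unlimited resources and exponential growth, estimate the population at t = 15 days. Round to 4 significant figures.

5059000 cells

N(t) = N₀·e^(rt) = 340000 × e^(0.18×15) = 340000 × e^2.7.
e^2.7 ≈ 14.88, so N ≈ 340000 × 14.88 = 5.059109×10^6.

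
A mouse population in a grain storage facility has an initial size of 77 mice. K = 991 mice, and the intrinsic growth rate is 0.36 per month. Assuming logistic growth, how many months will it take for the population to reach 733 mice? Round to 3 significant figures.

A = (K − N₀)/N₀ = (991 − 77)/77 = 11.87.
Solve 991/(1 + 11.87·e^(−0.36t)) = 733: 1 + 11.87·e^(−0.36t) = 1.352, so e^(−0.36t) = 0.0296524.
−0.36·t = ln(0.0296524) = -3.5182, so t = 3.5182/0.36 = 9.7728.

9.77 months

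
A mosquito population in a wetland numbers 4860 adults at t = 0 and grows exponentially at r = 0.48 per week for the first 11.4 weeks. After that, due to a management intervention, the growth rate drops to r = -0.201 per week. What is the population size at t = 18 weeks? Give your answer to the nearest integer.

Phase 1: N(11.4) = 4860·e^(0.48×11.4) = 4860·e^5.472 = 1.156367×10^6.
Phase 2 runs for 18 − 11.4 = 6.6 weeks at r = -0.201.
N(18) = 1.156367×10^6·e^(-0.201×6.6) = 1.156367×10^6·e^-1.327 = 306874.

306874 adults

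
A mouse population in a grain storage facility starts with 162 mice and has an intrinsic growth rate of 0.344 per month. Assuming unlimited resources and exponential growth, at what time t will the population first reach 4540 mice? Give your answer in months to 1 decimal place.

Set N₀·e^(rt) = 4540: e^(0.344·t) = 4540/162 = 28.025.
0.344·t = ln(28.025) = 3.3331, so t = 3.3331/0.344 = 9.6892.

9.7 months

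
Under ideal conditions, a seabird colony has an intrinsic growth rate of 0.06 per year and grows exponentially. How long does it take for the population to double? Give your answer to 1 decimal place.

11.6 years

Doubling time t_d = ln(2)/r = 0.6931/0.06 = 11.552.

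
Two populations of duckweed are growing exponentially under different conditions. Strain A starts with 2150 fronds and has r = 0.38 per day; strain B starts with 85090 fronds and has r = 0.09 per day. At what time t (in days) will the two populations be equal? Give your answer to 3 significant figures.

Set 2150·e^(0.38t) = 85090·e^(0.09t).
e^((0.38 − 0.09)t) = 85090/2150 → e^(0.29·t) = 39.577.
0.29·t = ln(39.577) = 3.6782, so t = 3.6782/0.29 = 12.684.

12.7 days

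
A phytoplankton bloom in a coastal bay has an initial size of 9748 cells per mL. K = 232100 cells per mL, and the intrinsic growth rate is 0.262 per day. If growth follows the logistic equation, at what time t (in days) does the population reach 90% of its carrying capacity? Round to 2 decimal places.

A = (K − N₀)/N₀ = (232100 − 9748)/9748 = 22.81.
Solve 232100/(1 + 22.81·e^(−0.262t)) = 208890: 1 + 22.81·e^(−0.262t) = 1.1111, so e^(−0.262t) = 0.00487116.
−0.262·t = ln(0.00487116) = -5.3244, so t = 5.3244/0.262 = 20.322.

20.32 days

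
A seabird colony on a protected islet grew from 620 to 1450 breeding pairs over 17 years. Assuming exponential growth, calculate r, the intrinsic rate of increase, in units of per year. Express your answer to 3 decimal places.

From N(t) = N₀·e^(rt): e^(r·17) = 1450/620 = 2.3387.
r·17 = ln(2.3387) = 0.8496, so r = 0.8496/17 = 0.049976.

0.050 per year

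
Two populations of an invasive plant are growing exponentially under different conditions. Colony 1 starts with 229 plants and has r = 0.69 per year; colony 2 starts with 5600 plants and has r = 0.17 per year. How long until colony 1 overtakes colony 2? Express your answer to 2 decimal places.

Set 229·e^(0.69t) = 5600·e^(0.17t).
e^((0.69 − 0.17)t) = 5600/229 → e^(0.52·t) = 24.454.
0.52·t = ln(24.454) = 3.1968, so t = 3.1968/0.52 = 6.1477.

6.15 years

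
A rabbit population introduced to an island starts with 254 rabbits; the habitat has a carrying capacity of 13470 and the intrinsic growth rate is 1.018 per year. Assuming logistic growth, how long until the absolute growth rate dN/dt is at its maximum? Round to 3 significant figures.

3.88 years

Logistic growth is fastest at N = K/2 = 6735.
A = (K − N₀)/N₀ = 52.031. Set K/(1 + A·e^(−rt)) = K/2 → A·e^(−rt) = 1.
e^(−1.018t) = 1/52.031 = 0.0192191, so t = ln(52.031)/1.018 = 3.9518/1.018 = 3.882.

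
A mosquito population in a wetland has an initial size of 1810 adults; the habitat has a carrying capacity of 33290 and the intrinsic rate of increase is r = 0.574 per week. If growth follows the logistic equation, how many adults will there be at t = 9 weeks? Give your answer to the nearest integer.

30284 adults

A = (K − N₀)/N₀ = (33290 − 1810)/1810 = 17.392.
N(t) = K/(1 + A·e^(−rt)) = 33290/(1 + 17.392×e^(−0.574×9)).
e^(−5.166) = 0.0057074; denominator = 1 + 17.392×0.0057074 = 1.0993.
N = 33290/1.0993 = 30283.9.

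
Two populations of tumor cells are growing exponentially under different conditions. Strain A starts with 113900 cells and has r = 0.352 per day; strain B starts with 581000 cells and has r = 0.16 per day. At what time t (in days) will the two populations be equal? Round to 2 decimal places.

8.49 days

Set 113900·e^(0.352t) = 581000·e^(0.16t).
e^((0.352 − 0.16)t) = 581000/113900 → e^(0.192·t) = 5.101.
0.192·t = ln(5.101) = 1.6294, so t = 1.6294/0.192 = 8.4866.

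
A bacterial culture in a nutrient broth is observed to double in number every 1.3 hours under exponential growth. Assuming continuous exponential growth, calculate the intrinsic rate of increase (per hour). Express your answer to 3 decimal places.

0.533 per hour

r = ln(2)/t_d = 0.6931/1.3 = 0.53319.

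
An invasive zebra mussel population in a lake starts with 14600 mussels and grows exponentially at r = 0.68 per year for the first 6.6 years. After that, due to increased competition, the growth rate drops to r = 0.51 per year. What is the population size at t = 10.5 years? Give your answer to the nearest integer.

9490262 mussels

Phase 1: N(6.6) = 14600·e^(0.68×6.6) = 14600·e^4.488 = 1.298573×10^6.
Phase 2 runs for 10.5 − 6.6 = 3.9 years at r = 0.51.
N(10.5) = 1.298573×10^6·e^(0.51×3.9) = 1.298573×10^6·e^1.989 = 9.490262×10^6.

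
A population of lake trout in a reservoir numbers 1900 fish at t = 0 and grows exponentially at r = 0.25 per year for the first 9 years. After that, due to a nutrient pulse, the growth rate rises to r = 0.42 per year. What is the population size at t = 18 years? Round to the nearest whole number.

789859 fish

Phase 1: N(9) = 1900·e^(0.25×9) = 1900·e^2.25 = 18026.7.
Phase 2 runs for 18 − 9 = 9 years at r = 0.42.
N(18) = 18026.7·e^(0.42×9) = 18026.7·e^3.78 = 789859.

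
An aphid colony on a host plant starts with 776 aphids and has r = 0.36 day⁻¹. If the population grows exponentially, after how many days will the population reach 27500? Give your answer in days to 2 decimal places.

9.91 days

Set N₀·e^(rt) = 27500: e^(0.36·t) = 27500/776 = 35.438.
0.36·t = ln(35.438) = 3.5678, so t = 3.5678/0.36 = 9.9105.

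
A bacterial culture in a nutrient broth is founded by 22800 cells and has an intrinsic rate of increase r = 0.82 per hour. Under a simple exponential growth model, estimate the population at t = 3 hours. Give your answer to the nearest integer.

266870 cells

N(t) = N₀·e^(rt) = 22800 × e^(0.82×3) = 22800 × e^2.46.
e^2.46 ≈ 11.705, so N ≈ 22800 × 11.705 = 266870.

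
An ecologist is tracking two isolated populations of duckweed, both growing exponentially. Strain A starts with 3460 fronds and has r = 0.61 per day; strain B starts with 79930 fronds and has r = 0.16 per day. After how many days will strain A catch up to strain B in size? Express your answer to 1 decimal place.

Set 3460·e^(0.61t) = 79930·e^(0.16t).
e^((0.61 − 0.16)t) = 79930/3460 → e^(0.45·t) = 23.101.
0.45·t = ln(23.101) = 3.1399, so t = 3.1399/0.45 = 6.9775.

7.0 days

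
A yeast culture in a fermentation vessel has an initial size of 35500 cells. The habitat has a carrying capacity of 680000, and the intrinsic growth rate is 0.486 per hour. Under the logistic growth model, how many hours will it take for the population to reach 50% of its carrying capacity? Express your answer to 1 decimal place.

6.0 hours

A = (K − N₀)/N₀ = (680000 − 35500)/35500 = 18.155.
Solve 680000/(1 + 18.155·e^(−0.486t)) = 340000: 1 + 18.155·e^(−0.486t) = 2, so e^(−0.486t) = 0.0550815.
−0.486·t = ln(0.0550815) = -2.8989, so t = 2.8989/0.486 = 5.9649.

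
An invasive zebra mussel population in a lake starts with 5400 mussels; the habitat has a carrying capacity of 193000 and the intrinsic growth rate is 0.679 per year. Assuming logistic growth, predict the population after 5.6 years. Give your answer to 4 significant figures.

108700 mussels

A = (K − N₀)/N₀ = (193000 − 5400)/5400 = 34.741.
N(t) = K/(1 + A·e^(−rt)) = 193000/(1 + 34.741×e^(−0.679×5.6)).
e^(−3.802) = 0.022317; denominator = 1 + 34.741×0.022317 = 1.7753.
N = 193000/1.7753 = 108713.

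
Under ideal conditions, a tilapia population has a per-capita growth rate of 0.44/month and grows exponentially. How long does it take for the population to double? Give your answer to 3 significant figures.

1.58 months

Doubling time t_d = ln(2)/r = 0.6931/0.44 = 1.5753.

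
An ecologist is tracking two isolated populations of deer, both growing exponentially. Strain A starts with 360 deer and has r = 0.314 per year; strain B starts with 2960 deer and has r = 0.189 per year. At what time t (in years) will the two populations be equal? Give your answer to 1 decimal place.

Set 360·e^(0.314t) = 2960·e^(0.189t).
e^((0.314 − 0.189)t) = 2960/360 → e^(0.125·t) = 8.2222.
0.125·t = ln(8.2222) = 2.1068, so t = 2.1068/0.125 = 16.855.

16.9 years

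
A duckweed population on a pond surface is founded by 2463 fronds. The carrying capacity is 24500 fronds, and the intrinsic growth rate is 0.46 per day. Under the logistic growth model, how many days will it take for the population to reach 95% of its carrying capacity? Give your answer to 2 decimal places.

11.16 days

A = (K − N₀)/N₀ = (24500 − 2463)/2463 = 8.9472.
Solve 24500/(1 + 8.9472·e^(−0.46t)) = 23275: 1 + 8.9472·e^(−0.46t) = 1.0526, so e^(−0.46t) = 0.00588245.
−0.46·t = ln(0.00588245) = -5.1358, so t = 5.1358/0.46 = 11.165.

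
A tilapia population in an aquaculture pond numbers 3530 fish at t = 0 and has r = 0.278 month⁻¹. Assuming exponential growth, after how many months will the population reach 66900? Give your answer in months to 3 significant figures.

Set N₀·e^(rt) = 66900: e^(0.278·t) = 66900/3530 = 18.952.
0.278·t = ln(18.952) = 2.9419, so t = 2.9419/0.278 = 10.582.

10.6 months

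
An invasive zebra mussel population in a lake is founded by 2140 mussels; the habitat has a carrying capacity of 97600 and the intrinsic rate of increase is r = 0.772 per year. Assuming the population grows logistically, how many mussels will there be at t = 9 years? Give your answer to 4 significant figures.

A = (K − N₀)/N₀ = (97600 − 2140)/2140 = 44.607.
N(t) = K/(1 + A·e^(−rt)) = 97600/(1 + 44.607×e^(−0.772×9)).
e^(−6.948) = 0.00096055; denominator = 1 + 44.607×0.00096055 = 1.0428.
N = 97600/1.0428 = 93589.9.

93590 mussels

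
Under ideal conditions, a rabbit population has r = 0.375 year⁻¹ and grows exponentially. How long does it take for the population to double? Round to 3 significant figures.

Doubling time t_d = ln(2)/r = 0.6931/0.375 = 1.8484.

1.85 years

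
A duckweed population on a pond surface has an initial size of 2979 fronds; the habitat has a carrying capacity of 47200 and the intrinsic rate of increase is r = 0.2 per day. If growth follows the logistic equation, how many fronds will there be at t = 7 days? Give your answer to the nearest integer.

10128 fronds

A = (K − N₀)/N₀ = (47200 − 2979)/2979 = 14.844.
N(t) = K/(1 + A·e^(−rt)) = 47200/(1 + 14.844×e^(−0.2×7)).
e^(−1.4) = 0.2466; denominator = 1 + 14.844×0.2466 = 4.6605.
N = 47200/4.6605 = 10127.6.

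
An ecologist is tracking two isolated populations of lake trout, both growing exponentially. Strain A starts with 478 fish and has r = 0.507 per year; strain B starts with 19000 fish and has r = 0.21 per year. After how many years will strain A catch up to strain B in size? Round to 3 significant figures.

Set 478·e^(0.507t) = 19000·e^(0.21t).
e^((0.507 − 0.21)t) = 19000/478 → e^(0.297·t) = 39.749.
0.297·t = ln(39.749) = 3.6826, so t = 3.6826/0.297 = 12.399.

12.4 years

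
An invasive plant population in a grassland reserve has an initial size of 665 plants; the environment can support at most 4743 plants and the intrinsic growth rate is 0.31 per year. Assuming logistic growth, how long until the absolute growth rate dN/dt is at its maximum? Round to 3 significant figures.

5.85 years

Logistic growth is fastest at N = K/2 = 2371.5.
A = (K − N₀)/N₀ = 6.1323. Set K/(1 + A·e^(−rt)) = K/2 → A·e^(−rt) = 1.
e^(−0.31t) = 1/6.1323 = 0.16307, so t = ln(6.1323)/0.31 = 1.8136/0.31 = 5.8502.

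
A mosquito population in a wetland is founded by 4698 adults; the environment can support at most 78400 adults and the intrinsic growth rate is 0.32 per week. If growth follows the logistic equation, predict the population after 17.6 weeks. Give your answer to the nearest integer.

A = (K − N₀)/N₀ = (78400 − 4698)/4698 = 15.688.
N(t) = K/(1 + A·e^(−rt)) = 78400/(1 + 15.688×e^(−0.32×17.6)).
e^(−5.632) = 0.0035814; denominator = 1 + 15.688×0.0035814 = 1.0562.
N = 78400/1.0562 = 74229.4.

74229 adults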